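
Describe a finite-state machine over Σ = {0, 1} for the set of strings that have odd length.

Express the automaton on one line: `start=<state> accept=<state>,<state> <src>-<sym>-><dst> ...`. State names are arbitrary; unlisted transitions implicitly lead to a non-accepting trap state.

Only the length mod 2 matters, so use a 2-cycle: from any state, every input symbol moves to the next state, wrapping s1 back to s0. Mark s1 accepting.
2 states suffice.
        0   1  
>  s0   s1  s1 
 * s1   s0  s0 
(> = start, * = accepting)

start=s0 accept=s1 s0-0->s1 s0-1->s1 s1-0->s0 s1-1->s0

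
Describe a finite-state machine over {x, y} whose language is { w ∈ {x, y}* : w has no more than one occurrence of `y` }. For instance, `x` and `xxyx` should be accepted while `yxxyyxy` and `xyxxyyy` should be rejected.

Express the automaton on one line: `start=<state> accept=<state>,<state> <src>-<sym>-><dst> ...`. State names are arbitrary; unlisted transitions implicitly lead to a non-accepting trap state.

start=S0 accept=S0,S1 S0-x->S0 S0-y->S1 S1-x->S1 S1-y->S2 S2-x->S2 S2-y->S2

Count `y`s, saturating at 2: state S0 means no `y` yet, S1 means one `y` seen, S2 means more than one. Each `y` increments (capped at S2); other symbols loop. Accept from {S0, S1}.
3 states suffice.
        x   y  
>* S0   S0  S1 
 * S1   S1  S2 
   S2   S2  S2 
(> = start, * = accepting)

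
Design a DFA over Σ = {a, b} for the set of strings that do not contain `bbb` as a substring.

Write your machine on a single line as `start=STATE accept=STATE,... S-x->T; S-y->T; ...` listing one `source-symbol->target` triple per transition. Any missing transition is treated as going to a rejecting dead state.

start=q0; accept=q0,q1,q2; q0-a->q0; q0-b->q1; q1-a->q0; q1-b->q2; q2-a->q0; q2-b->q3; q3-a->q3; q3-b->q3

Track partial matches of the forbidden pattern `bbb`. State q3 is a dead state reached once `bbb` has occurred; every other state accepts. q0 means no part of `bbb` is currently matched.
A 4-state machine:
        a   b  
>* q0   q0  q1 
 * q1   q0  q2 
 * q2   q0  q3 
   q3   q3  q3 
(> = start, * = accepting)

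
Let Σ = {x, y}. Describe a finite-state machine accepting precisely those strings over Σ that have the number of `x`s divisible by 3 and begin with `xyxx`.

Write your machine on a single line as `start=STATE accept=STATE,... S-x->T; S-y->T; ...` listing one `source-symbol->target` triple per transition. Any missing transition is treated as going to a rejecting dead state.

Handle the two conditions separately and then intersect. One (3 states) tracks the count of `x`s modulo 3; the other (6 states) tracks whether the input so far still matches the prefix `xyxx`. Each combined state is a pair, one component from each; accept when both components accept.
With 10 states:
        x   y  
>  s0   s1  s2 
   s1   s3  s4 
   s2   s5  s2 
   s3   s2  s3 
   s4   s6  s5 
   s5   s3  s5 
   s6   s7  s3 
 * s7   s8  s7 
   s8   s9  s8 
   s9   s7  s9 
(> = start, * = accepting)

start=s0; accept=s7; s0-x->s1; s0-y->s2; s1-x->s3; s1-y->s4; s2-x->s5; s2-y->s2; s3-x->s2; s3-y->s3; s4-x->s6; s4-y->s5; s5-x->s3; s5-y->s5; s6-x->s7; s6-y->s3; s7-x->s8; s7-y->s7; s8-x->s9; s8-y->s8; s9-x->s7; s9-y->s9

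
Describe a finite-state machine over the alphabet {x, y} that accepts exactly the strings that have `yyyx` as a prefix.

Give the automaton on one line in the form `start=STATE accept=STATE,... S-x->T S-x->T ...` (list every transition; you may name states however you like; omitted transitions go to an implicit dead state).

start=s0 accept=s4 s0-x->s5 s0-y->s1 s1-x->s5 s1-y->s2 s2-x->s5 s2-y->s3 s3-x->s4 s3-y->s5 s4-x->s4 s4-y->s4 s5-x->s5 s5-y->s5

Walk along `yyyx` while the input agrees: from s0 take `y` to s1, and so on. Any deviation drops to the rejecting sink s5. Once s4 is reached the prefix is confirmed and every continuation is accepted.
6 states suffice.
        x   y  
>  s0   s5  s1 
   s1   s5  s2 
   s2   s5  s3 
   s3   s4  s5 
 * s4   s4  s4 
   s5   s5  s5 
(> = start, * = accepting)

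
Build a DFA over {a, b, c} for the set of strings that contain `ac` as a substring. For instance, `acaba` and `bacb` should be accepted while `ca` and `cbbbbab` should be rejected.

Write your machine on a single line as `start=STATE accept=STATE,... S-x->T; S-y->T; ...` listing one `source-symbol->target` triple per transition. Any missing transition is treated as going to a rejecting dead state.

start=q0; accept=q2; q0-a->q1; q0-b->q0; q0-c->q0; q1-a->q1; q1-b->q0; q1-c->q2; q2-a->q2; q2-b->q2; q2-c->q2

Track how much of `ac` has been matched so far: state q0 is no progress, q2 is the absorbing accept state reached once `ac` has occurred. Intermediate states record partial matches; on a mismatch, fall back to the longest reusable overlap.
With 3 states:
        a   b   c  
>  q0   q1  q0  q0 
   q1   q1  q0  q2 
 * q2   q2  q2  q2 
(> = start, * = accepting)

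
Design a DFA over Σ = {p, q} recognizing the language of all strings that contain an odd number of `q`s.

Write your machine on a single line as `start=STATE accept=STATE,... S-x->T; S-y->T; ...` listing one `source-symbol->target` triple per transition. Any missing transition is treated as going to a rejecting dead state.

start=S0; accept=S1; S0-p->S0; S0-q->S1; S1-p->S1; S1-q->S0

The only thing that matters is how many `q`s have appeared, reduced mod 2. Use one state per residue: S0 for 0, …, S1 for 1. Reading `q` moves to the next residue; anything else stays put. S1 is accepting.
A 2-state machine:
        p   q  
>  S0   S0  S1 
 * S1   S1  S0 
(> = start, * = accepting)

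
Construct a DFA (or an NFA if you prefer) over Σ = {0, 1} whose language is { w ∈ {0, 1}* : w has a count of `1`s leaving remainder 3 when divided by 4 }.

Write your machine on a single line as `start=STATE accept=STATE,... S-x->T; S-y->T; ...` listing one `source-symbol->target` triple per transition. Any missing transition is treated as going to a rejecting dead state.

start=s0; accept=s3; s0-0->s0; s0-1->s1; s1-0->s1; s1-1->s2; s2-0->s2; s2-1->s3; s3-0->s3; s3-1->s0

Keep the running count of `1`s modulo 4: each `1` advances along the cycle s0 → s1 → s2 → s3 → s0 while other symbols loop. Accept at s3.
4 states suffice.
        0   1  
>  s0   s0  s1 
   s1   s1  s2 
   s2   s2  s3 
 * s3   s3  s0 
(> = start, * = accepting)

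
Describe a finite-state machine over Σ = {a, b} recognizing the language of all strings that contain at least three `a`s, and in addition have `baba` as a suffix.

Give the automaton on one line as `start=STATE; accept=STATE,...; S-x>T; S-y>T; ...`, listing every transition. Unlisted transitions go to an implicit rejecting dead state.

start=q0; accept=q5; q0-a>q1; q0-b>q0; q1-a>q1; q1-b>q2; q2-a>q3; q2-b>q2; q3-a>q1; q3-b>q4; q4-a>q5; q4-b>q2; q5-a>q1; q5-b>q4

Handle the two conditions separately and then intersect. The first has 5 states tracking the count of `a`s, saturating at 4; the second has 5 states tracking how much of the suffix `baba` has currently been matched. A product state is a pair (one from each), accepting exactly when both do. Equivalent product states are then merged.
        a   b  
>  q0   q1  q0 
   q1   q1  q2 
   q2   q3  q2 
   q3   q1  q4 
   q4   q5  q2 
 * q5   q1  q4 
(> = start, * = accepting)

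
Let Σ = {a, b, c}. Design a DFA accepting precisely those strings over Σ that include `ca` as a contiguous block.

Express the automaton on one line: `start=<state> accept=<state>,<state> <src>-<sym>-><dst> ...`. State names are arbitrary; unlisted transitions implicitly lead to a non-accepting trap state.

States s0..s1 record the length of the longest prefix of `ca` that matches the current input suffix. Reaching s2 means `ca` has been seen, and we stay there forever. Accept from s2.
With 3 states:
        a   b   c  
>  s0   s0  s0  s1 
   s1   s2  s0  s1 
 * s2   s2  s2  s2 
(> = start, * = accepting)

start=s0 accept=s2 s0-a->s0 s0-b->s0 s0-c->s1 s1-a->s2 s1-b->s0 s1-c->s1 s2-a->s2 s2-b->s2 s2-c->s2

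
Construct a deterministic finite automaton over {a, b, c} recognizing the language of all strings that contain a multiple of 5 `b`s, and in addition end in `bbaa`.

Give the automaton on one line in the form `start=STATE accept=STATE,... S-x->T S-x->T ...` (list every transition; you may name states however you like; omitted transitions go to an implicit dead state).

start=q0 accept=q8 q0-a->q0 q0-b->q1 q0-c->q0 q1-a->q1 q1-b->q2 q1-c->q1 q2-a->q2 q2-b->q3 q2-c->q2 q3-a->q3 q3-b->q4 q3-c->q3 q4-a->q5 q4-b->q6 q4-c->q5 q5-a->q5 q5-b->q0 q5-c->q5 q6-a->q7 q6-b->q1 q6-c->q0 q7-a->q8 q7-b->q1 q7-c->q0 q8-a->q0 q8-b->q1 q8-c->q0

Handle the two conditions separately and then intersect. One (5 states) tracks the count of `b`s modulo 5; the other (5 states) tracks how much of the suffix `bbaa` has currently been matched. Each combined state is a pair, one component from each; accept when both components accept. Minimizing collapses redundant product states.
        a   b   c  
>  q0   q0  q1  q0 
   q1   q1  q2  q1 
   q2   q2  q3  q2 
   q3   q3  q4  q3 
   q4   q5  q6  q5 
   q5   q5  q0  q5 
   q6   q7  q1  q0 
   q7   q8  q1  q0 
 * q8   q0  q1  q0 
(> = start, * = accepting)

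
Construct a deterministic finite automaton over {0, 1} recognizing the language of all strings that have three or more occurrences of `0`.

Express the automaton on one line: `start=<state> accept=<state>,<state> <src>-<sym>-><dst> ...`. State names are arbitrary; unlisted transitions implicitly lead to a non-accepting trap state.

Count `0`s, saturating at 4: states q0 through q3 mean 0 through 3 `0`s seen; q4 means more than 3. Each `0` increments (capped at q4); other symbols loop. Accept from {q3, q4}.
With 5 states:
        0   1  
>  q0   q1  q0 
   q1   q2  q1 
   q2   q3  q2 
 * q3   q4  q3 
 * q4   q4  q4 
(> = start, * = accepting)

start=q0 accept=q3,q4 q0-0->q1 q0-1->q0 q1-0->q2 q1-1->q1 q2-0->q3 q2-1->q2 q3-0->q4 q3-1->q3 q4-0->q4 q4-1->q4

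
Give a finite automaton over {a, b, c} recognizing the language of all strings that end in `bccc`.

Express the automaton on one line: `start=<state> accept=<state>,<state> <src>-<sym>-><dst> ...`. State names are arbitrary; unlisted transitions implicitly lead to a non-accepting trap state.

start=S0 accept=S4 S0-a->S0 S0-b->S1 S0-c->S0 S1-a->S0 S1-b->S1 S1-c->S2 S2-a->S0 S2-b->S1 S2-c->S3 S3-a->S0 S3-b->S1 S3-c->S4 S4-a->S0 S4-b->S1 S4-c->S0

Let each state record the length of the longest suffix of the input read so far that is also a prefix of `bccc`. S1 means the last symbol is `b`; S2 means the last 2 symbols are `bc`; S3 means the last 3 symbols are `bcc`; S4 means the last 4 symbols are `bccc`. Accept only at S4, where the string currently ends in `bccc`.
        a   b   c  
>  S0   S0  S1  S0 
   S1   S0  S1  S2 
   S2   S0  S1  S3 
   S3   S0  S1  S4 
 * S4   S0  S1  S0 
(> = start, * = accepting)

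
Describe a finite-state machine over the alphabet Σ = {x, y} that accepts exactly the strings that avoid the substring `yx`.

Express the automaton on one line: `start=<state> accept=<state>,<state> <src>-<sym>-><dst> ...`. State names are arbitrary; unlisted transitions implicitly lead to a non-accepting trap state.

Track partial matches of the forbidden pattern `yx`. State q2 is a dead state reached once `yx` has occurred; every other state accepts. q0 means no part of `yx` is currently matched.
        x   y  
>* q0   q0  q1 
 * q1   q2  q1 
   q2   q2  q2 
(> = start, * = accepting)

start=q0 accept=q0,q1 q0-x->q0 q0-y->q1 q1-x->q2 q1-y->q1 q2-x->q2 q2-y->q2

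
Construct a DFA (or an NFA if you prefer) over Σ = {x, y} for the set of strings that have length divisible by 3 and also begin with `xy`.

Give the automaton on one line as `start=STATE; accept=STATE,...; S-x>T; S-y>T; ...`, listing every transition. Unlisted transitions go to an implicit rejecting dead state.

Run two small machines in parallel and take their product. The first has 3 states tracking the input length modulo 3; the second has 4 states tracking whether the input so far still matches the prefix `xy`. A product state is a pair (one from each), accepting exactly when both do. After merging equivalent states the machine shrinks.
6 states suffice.
        x   y  
>  S0   S1  S2 
   S1   S2  S3 
   S2   S2  S2 
   S3   S4  S4 
 * S4   S5  S5 
   S5   S3  S3 
(> = start, * = accepting)

start=S0; accept=S4; S0-x>S1; S0-y>S2; S1-x>S2; S1-y>S3; S2-x>S2; S2-y>S2; S3-x>S4; S3-y>S4; S4-x>S5; S4-y>S5; S5-x>S3; S5-y>S3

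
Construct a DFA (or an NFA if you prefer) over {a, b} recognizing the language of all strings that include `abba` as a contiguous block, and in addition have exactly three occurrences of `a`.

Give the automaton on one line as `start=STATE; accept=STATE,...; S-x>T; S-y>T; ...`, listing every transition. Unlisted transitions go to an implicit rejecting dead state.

Handle the two conditions separately and then intersect. One (5 states) tracks whether and how much of `abba` has been seen; the other (5 states) tracks the count of `a`s, saturating at 4. Each combined state is a pair, one component from each; accept when both components accept. Equivalent product states are then merged.
          a    b  
>  q0     q1   q0 
   q1     q2   q3 
   q2     q4   q5 
   q3     q2   q6 
   q4     q4   q4 
   q5     q4   q7 
   q6     q8   q9 
   q7    q10   q4 
   q8    q10   q8 
   q9     q2   q9 
 * q10    q4  q10 
(> = start, * = accepting)

start=q0; accept=q10; q0-a>q1; q0-b>q0; q1-a>q2; q1-b>q3; q2-a>q4; q2-b>q5; q3-a>q2; q3-b>q6; q4-a>q4; q4-b>q4; q5-a>q4; q5-b>q7; q6-a>q8; q6-b>q9; q7-a>q10; q7-b>q4; q8-a>q10; q8-b>q8; q9-a>q2; q9-b>q9; q10-a>q4; q10-b>q10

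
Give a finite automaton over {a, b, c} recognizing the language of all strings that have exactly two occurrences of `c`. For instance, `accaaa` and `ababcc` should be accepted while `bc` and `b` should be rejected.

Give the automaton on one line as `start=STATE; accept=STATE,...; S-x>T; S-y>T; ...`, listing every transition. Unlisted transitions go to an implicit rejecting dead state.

start=q0; accept=q2; q0-a>q0; q0-b>q0; q0-c>q1; q1-a>q1; q1-b>q1; q1-c>q2; q2-a>q2; q2-b>q2; q2-c>q3; q3-a>q3; q3-b>q3; q3-c>q3

Count `c`s, saturating at 3: states q0 through q2 mean 0 through 2 `c`s seen; q3 means more than 2. Each `c` increments (capped at q3); other symbols loop. Accept from {q2}.
A 4-state machine:
        a   b   c  
>  q0   q0  q0  q1 
   q1   q1  q1  q2 
 * q2   q2  q2  q3 
   q3   q3  q3  q3 
(> = start, * = accepting)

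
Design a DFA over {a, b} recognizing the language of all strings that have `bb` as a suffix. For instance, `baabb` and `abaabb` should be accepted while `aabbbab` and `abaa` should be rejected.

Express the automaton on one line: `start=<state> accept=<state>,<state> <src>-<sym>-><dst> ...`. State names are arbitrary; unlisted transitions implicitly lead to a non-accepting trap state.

Let each state record the length of the longest suffix of the input read so far that is also a prefix of `bb`. s1 means the last symbol is `b`; s2 means the last 2 symbols are `bb`. Accept only at s2, where the string currently ends in `bb`.
A 3-state machine:
        a   b  
>  s0   s0  s1 
   s1   s0  s2 
 * s2   s0  s2 
(> = start, * = accepting)

start=s0 accept=s2 s0-a->s0 s0-b->s1 s1-a->s0 s1-b->s2 s2-a->s0 s2-b->s2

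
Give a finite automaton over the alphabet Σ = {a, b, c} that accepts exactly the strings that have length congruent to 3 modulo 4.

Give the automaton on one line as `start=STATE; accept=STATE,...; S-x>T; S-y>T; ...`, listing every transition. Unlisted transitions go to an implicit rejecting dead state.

start=q0; accept=q3; q0-a>q1; q0-b>q1; q0-c>q1; q1-a>q2; q1-b>q2; q1-c>q2; q2-a>q3; q2-b>q3; q2-c>q3; q3-a>q0; q3-b>q0; q3-c>q0

Only the length mod 4 matters, so use a 4-cycle: from any state, every input symbol moves to the next state, wrapping q3 back to q0. Mark q3 accepting.
With 4 states:
        a   b   c  
>  q0   q1  q1  q1 
   q1   q2  q2  q2 
   q2   q3  q3  q3 
 * q3   q0  q0  q0 
(> = start, * = accepting)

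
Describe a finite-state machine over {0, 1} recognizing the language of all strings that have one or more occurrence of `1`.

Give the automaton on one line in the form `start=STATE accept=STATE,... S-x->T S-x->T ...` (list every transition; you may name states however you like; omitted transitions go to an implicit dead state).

Only the number of `1`s matters, and only up to 2. Make a chain S0 → S1 → S2 advanced by each `1` (with S2 absorbing); every other symbol self-loops. The accepting set is {S1, S2}.
3 states suffice.
        0   1  
>  S0   S0  S1 
 * S1   S1  S2 
 * S2   S2  S2 
(> = start, * = accepting)

start=S0 accept=S1,S2 S0-0->S0 S0-1->S1 S1-0->S1 S1-1->S2 S2-0->S2 S2-1->S2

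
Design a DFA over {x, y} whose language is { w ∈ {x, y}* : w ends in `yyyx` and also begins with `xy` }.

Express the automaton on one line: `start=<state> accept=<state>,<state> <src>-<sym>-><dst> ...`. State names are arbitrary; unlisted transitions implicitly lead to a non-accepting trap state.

Handle the two conditions separately and then intersect. One (5 states) tracks how much of the suffix `yyyx` has currently been matched; the other (4 states) tracks whether the input so far still matches the prefix `xy`. Each combined state is a pair, one component from each; accept when both components accept. Minimizing collapses redundant product states.
8 states suffice.
        x   y  
>  q0   q1  q2 
   q1   q2  q3 
   q2   q2  q2 
   q3   q4  q5 
   q4   q4  q3 
   q5   q4  q6 
   q6   q7  q6 
 * q7   q4  q3 
(> = start, * = accepting)

start=q0 accept=q7 q0-x->q1 q0-y->q2 q1-x->q2 q1-y->q3 q2-x->q2 q2-y->q2 q3-x->q4 q3-y->q5 q4-x->q4 q4-y->q3 q5-x->q4 q5-y->q6 q6-x->q7 q6-y->q6 q7-x->q4 q7-y->q3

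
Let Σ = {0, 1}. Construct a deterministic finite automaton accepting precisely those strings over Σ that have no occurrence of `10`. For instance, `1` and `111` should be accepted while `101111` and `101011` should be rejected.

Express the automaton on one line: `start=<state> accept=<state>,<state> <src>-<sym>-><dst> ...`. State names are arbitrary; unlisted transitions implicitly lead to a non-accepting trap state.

This is the complement of 'contains `10`'. Use the same substring-matching states — s0 through s2 holding how much of `10` has just been matched — but flip the accepting set: everything except the trap s2 accepts.
3 states suffice.
        0   1  
>* s0   s0  s1 
 * s1   s2  s1 
   s2   s2  s2 
(> = start, * = accepting)

start=s0 accept=s0,s1 s0-0->s0 s0-1->s1 s1-0->s2 s1-1->s1 s2-0->s2 s2-1->s2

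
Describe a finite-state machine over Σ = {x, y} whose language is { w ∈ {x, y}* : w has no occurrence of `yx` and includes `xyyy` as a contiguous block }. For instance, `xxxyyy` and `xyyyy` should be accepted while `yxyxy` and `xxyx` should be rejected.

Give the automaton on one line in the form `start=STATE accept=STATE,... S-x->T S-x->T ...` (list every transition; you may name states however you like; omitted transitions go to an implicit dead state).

Handle the two conditions separately and then intersect. The first has 3 states tracking partial matches of the forbidden pattern `yx`; the second has 5 states tracking whether and how much of `xyyy` has been seen. A product state is a pair (one from each), accepting exactly when both do. Equivalent product states are then merged.
With 6 states:
        x   y  
>  q0   q1  q2 
   q1   q1  q3 
   q2   q2  q2 
   q3   q2  q4 
   q4   q2  q5 
 * q5   q2  q5 
(> = start, * = accepting)

start=q0 accept=q5 q0-x->q1 q0-y->q2 q1-x->q1 q1-y->q3 q2-x->q2 q2-y->q2 q3-x->q2 q3-y->q4 q4-x->q2 q4-y->q5 q5-x->q2 q5-y->q5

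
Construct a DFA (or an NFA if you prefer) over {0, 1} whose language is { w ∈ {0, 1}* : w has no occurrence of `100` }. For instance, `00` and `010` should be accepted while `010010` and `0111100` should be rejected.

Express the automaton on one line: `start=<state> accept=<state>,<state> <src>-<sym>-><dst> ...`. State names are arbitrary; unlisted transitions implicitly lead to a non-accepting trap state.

start=q0 accept=q0,q1,q2 q0-0->q0 q0-1->q1 q1-0->q2 q1-1->q1 q2-0->q3 q2-1->q1 q3-0->q3 q3-1->q3

Track partial matches of the forbidden pattern `100`. State q3 is a dead state reached once `100` has occurred; every other state accepts. q0 means no part of `100` is currently matched.
With 4 states:
        0   1  
>* q0   q0  q1 
 * q1   q2  q1 
 * q2   q3  q1 
   q3   q3  q3 
(> = start, * = accepting)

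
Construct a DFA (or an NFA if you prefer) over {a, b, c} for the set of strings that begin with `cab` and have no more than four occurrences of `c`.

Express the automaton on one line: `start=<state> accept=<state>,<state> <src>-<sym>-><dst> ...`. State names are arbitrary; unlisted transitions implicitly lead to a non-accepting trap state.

start=q0 accept=q6,q8,q10,q12 q0-a->q1 q0-b->q1 q0-c->q2 q1-a->q1 q1-b->q1 q1-c->q3 q2-a->q4 q2-b->q3 q2-c->q5 q3-a->q3 q3-b->q3 q3-c->q5 q4-a->q3 q4-b->q6 q4-c->q5 q5-a->q5 q5-b->q5 q5-c->q7 q6-a->q6 q6-b->q6 q6-c->q8 q7-a->q7 q7-b->q7 q7-c->q9 q8-a->q8 q8-b->q8 q8-c->q10 q9-a->q9 q9-b->q9 q9-c->q11 q10-a->q10 q10-b->q10 q10-c->q12 q11-a->q11 q11-b->q11 q11-c->q11 q12-a->q12 q12-b->q12 q12-c->q13 q13-a->q13 q13-b->q13 q13-c->q13

Run two small machines in parallel and take their product. One (5 states) tracks whether the input so far still matches the prefix `cab`; the other (6 states) tracks the count of `c`s, saturating at 5. Each combined state is a pair, one component from each; accept when both components accept.
14 states suffice.
          a    b    c  
>  q0     q1   q1   q2 
   q1     q1   q1   q3 
   q2     q4   q3   q5 
   q3     q3   q3   q5 
   q4     q3   q6   q5 
   q5     q5   q5   q7 
 * q6     q6   q6   q8 
   q7     q7   q7   q9 
 * q8     q8   q8  q10 
   q9     q9   q9  q11 
 * q10   q10  q10  q12 
   q11   q11  q11  q11 
 * q12   q12  q12  q13 
   q13   q13  q13  q13 
(> = start, * = accepting)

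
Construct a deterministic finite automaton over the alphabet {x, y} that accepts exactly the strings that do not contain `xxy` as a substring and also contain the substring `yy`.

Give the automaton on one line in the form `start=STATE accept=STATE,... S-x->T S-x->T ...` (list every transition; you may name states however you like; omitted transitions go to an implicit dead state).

Handle the two conditions separately and then intersect. One (4 states) tracks partial matches of the forbidden pattern `xxy`; the other (3 states) tracks whether and how much of `yy` has been seen. Each combined state is a pair, one component from each; accept when both components accept.
With 10 states:
        x   y  
>  q0   q1  q2 
   q1   q3  q2 
   q2   q1  q4 
   q3   q3  q5 
 * q4   q6  q4 
   q5   q7  q8 
 * q6   q9  q4 
   q7   q7  q5 
   q8   q8  q8 
 * q9   q9  q8 
(> = start, * = accepting)

start=q0 accept=q4,q6,q9 q0-x->q1 q0-y->q2 q1-x->q3 q1-y->q2 q2-x->q1 q2-y->q4 q3-x->q3 q3-y->q5 q4-x->q6 q4-y->q4 q5-x->q7 q5-y->q8 q6-x->q9 q6-y->q4 q7-x->q7 q7-y->q5 q8-x->q8 q8-y->q8 q9-x->q9 q9-y->q8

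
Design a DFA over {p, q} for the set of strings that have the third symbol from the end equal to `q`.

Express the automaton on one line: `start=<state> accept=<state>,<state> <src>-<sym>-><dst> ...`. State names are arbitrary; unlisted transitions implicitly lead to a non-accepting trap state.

A DFA must remember the last 3 symbols (since which symbol is third-to-last isn't known until the input ends). Use one state per possible window of the last ≤3 symbols; accept from those whose window starts with `q`.
A 15-state machine:
       p  q 
>  A   B  C 
   B   D  E 
   C   F  G 
   D   H  I 
   E   J  K 
   F   L  M 
   G   N  O 
   H   H  I 
   I   J  K 
   J   L  M 
   K   N  O 
 * L   H  I 
 * M   J  K 
 * N   L  M 
 * O   N  O 
(> = start, * = accepting)

start=A accept=L,M,N,O A-p->B A-q->C B-p->D B-q->E C-p->F C-q->G D-p->H D-q->I E-p->J E-q->K F-p->L F-q->M G-p->N G-q->O H-p->H H-q->I I-p->J I-q->K J-p->L J-q->M K-p->N K-q->O L-p->H L-q->I M-p->J M-q->K N-p->L N-q->M O-p->N O-q->O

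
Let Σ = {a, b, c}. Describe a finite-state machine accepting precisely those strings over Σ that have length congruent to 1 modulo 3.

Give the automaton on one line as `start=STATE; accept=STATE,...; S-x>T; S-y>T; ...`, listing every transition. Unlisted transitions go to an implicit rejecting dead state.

start=S0; accept=S1; S0-a>S1; S0-b>S1; S0-c>S1; S1-a>S2; S1-b>S2; S1-c>S2; S2-a>S0; S2-b>S0; S2-c>S0

Count input length modulo 3: every symbol advances one step around the cycle S0 → S1 → S2 → S0. Accept at S1.
With 3 states:
        a   b   c  
>  S0   S1  S1  S1 
 * S1   S2  S2  S2 
   S2   S0  S0  S0 
(> = start, * = accepting)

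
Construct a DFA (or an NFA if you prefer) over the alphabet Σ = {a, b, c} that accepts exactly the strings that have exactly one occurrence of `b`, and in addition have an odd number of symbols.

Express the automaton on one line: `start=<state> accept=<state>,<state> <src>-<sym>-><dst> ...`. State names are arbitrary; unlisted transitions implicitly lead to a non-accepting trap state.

Build one automaton per condition and run them in lockstep. The first has 3 states tracking the count of `b`s, saturating at 2; the second has 2 states tracking the input length modulo 2. A product state is a pair (one from each), accepting exactly when both do. Minimizing collapses redundant product states.
        a   b   c  
>  s0   s1  s2  s1 
   s1   s0  s3  s0 
 * s2   s3  s4  s3 
   s3   s2  s4  s2 
   s4   s4  s4  s4 
(> = start, * = accepting)

start=s0 accept=s2 s0-a->s1 s0-b->s2 s0-c->s1 s1-a->s0 s1-b->s3 s1-c->s0 s2-a->s3 s2-b->s4 s2-c->s3 s3-a->s2 s3-b->s4 s3-c->s2 s4-a->s4 s4-b->s4 s4-c->s4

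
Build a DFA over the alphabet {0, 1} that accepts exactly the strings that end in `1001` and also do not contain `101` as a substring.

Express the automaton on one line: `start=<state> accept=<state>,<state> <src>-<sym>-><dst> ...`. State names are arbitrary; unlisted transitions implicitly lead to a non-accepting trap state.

start=q0 accept=q5 q0-0->q0 q0-1->q1 q1-0->q2 q1-1->q1 q2-0->q3 q2-1->q4 q3-0->q0 q3-1->q5 q4-0->q4 q4-1->q4 q5-0->q2 q5-1->q1

Build one automaton per condition and run them in lockstep. The first has 5 states tracking how much of the suffix `1001` has currently been matched; the second has 4 states tracking partial matches of the forbidden pattern `101`. A product state is a pair (one from each), accepting exactly when both do. Minimizing collapses redundant product states.
6 states suffice.
        0   1  
>  q0   q0  q1 
   q1   q2  q1 
   q2   q3  q4 
   q3   q0  q5 
   q4   q4  q4 
 * q5   q2  q1 
(> = start, * = accepting)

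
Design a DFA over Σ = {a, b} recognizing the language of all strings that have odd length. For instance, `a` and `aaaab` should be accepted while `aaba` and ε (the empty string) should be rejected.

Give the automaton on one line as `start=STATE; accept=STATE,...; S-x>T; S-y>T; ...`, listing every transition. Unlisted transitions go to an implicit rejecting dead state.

start=s0; accept=s1; s0-a>s1; s0-b>s1; s1-a>s0; s1-b>s0

Only the length mod 2 matters, so use a 2-cycle: from any state, every input symbol moves to the next state, wrapping s1 back to s0. Mark s1 accepting.
2 states suffice.
        a   b  
>  s0   s1  s1 
 * s1   s0  s0 
(> = start, * = accepting)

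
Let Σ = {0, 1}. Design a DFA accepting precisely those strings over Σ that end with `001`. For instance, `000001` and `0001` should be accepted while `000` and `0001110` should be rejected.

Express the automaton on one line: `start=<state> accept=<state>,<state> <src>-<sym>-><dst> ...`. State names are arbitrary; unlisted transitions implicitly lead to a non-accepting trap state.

Let each state record the length of the longest suffix of the input read so far that is also a prefix of `001`. q1 means the last symbol is `0`; q2 means the last 2 symbols are `00`; q3 means the last 3 symbols are `001`. Accept only at q3, where the string currently ends in `001`.
With 4 states:
        0   1  
>  q0   q1  q0 
   q1   q2  q0 
   q2   q2  q3 
 * q3   q1  q0 
(> = start, * = accepting)

start=q0 accept=q3 q0-0->q1 q0-1->q0 q1-0->q2 q1-1->q0 q2-0->q2 q2-1->q3 q3-0->q1 q3-1->q0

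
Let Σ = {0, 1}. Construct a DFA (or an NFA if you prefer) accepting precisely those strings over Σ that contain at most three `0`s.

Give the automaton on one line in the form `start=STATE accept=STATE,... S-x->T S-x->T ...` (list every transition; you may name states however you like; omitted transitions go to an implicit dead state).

Count `0`s, saturating at 4: states q0 through q3 mean 0 through 3 `0`s seen; q4 means more than 3. Each `0` increments (capped at q4); other symbols loop. Accept from {q0, q1, q2, q3}.
5 states suffice.
        0   1  
>* q0   q1  q0 
 * q1   q2  q1 
 * q2   q3  q2 
 * q3   q4  q3 
   q4   q4  q4 
(> = start, * = accepting)

start=q0 accept=q0,q1,q2,q3 q0-0->q1 q0-1->q0 q1-0->q2 q1-1->q1 q2-0->q3 q2-1->q2 q3-0->q4 q3-1->q3 q4-0->q4 q4-1->q4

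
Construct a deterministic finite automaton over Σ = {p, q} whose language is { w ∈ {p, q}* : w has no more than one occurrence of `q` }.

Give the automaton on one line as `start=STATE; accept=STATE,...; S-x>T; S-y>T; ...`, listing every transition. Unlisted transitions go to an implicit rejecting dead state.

Count `q`s, saturating at 2: state S0 means no `q` yet, S1 means one `q` seen, S2 means more than one. Each `q` increments (capped at S2); other symbols loop. Accept from {S0, S1}.
A 3-state machine:
        p   q  
>* S0   S0  S1 
 * S1   S1  S2 
   S2   S2  S2 
(> = start, * = accepting)

start=S0; accept=S0,S1; S0-p>S0; S0-q>S1; S1-p>S1; S1-q>S2; S2-p>S2; S2-q>S2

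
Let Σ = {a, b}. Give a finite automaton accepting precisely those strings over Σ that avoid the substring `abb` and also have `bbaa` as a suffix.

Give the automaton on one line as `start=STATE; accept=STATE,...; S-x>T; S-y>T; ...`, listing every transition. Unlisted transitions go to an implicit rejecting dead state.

start=q0; accept=q5; q0-a>q1; q0-b>q2; q1-a>q1; q1-b>q1; q2-a>q1; q2-b>q3; q3-a>q4; q3-b>q3; q4-a>q5; q4-b>q1; q5-a>q1; q5-b>q1

Build one automaton per condition and run them in lockstep. The first has 4 states tracking partial matches of the forbidden pattern `abb`; the second has 5 states tracking how much of the suffix `bbaa` has currently been matched. A product state is a pair (one from each), accepting exactly when both do. Equivalent product states are then merged.
With 6 states:
        a   b  
>  q0   q1  q2 
   q1   q1  q1 
   q2   q1  q3 
   q3   q4  q3 
   q4   q5  q1 
 * q5   q1  q1 
(> = start, * = accepting)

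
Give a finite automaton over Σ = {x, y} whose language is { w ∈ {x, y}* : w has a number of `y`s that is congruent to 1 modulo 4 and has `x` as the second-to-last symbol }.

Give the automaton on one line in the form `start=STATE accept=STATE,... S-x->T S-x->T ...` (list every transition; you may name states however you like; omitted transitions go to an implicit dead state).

start=q0 accept=q3,q6 q0-x->q1 q0-y->q2 q1-x->q1 q1-y->q3 q2-x->q4 q2-y->q5 q3-x->q4 q3-y->q5 q4-x->q6 q4-y->q5 q5-x->q5 q5-y->q7 q6-x->q6 q6-y->q5 q7-x->q7 q7-y->q0

Build one automaton per condition and run them in lockstep. The first has 4 states tracking the count of `y`s modulo 4; the second has 7 states tracking the last 2 symbols read. A product state is a pair (one from each), accepting exactly when both do. Equivalent product states are then merged.
8 states suffice.
        x   y  
>  q0   q1  q2 
   q1   q1  q3 
   q2   q4  q5 
 * q3   q4  q5 
   q4   q6  q5 
   q5   q5  q7 
 * q6   q6  q5 
   q7   q7  q0 
(> = start, * = accepting)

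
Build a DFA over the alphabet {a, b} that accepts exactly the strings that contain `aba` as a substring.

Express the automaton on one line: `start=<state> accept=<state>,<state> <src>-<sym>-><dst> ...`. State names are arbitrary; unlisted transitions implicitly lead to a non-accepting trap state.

Track how much of `aba` has been matched so far: state q0 is no progress, q3 is the absorbing accept state reached once `aba` has occurred. Intermediate states record partial matches; on a mismatch, fall back to the longest reusable overlap.
With 4 states:
        a   b  
>  q0   q1  q0 
   q1   q1  q2 
   q2   q3  q0 
 * q3   q3  q3 
(> = start, * = accepting)

start=q0 accept=q3 q0-a->q1 q0-b->q0 q1-a->q1 q1-b->q2 q2-a->q3 q2-b->q0 q3-a->q3 q3-b->q3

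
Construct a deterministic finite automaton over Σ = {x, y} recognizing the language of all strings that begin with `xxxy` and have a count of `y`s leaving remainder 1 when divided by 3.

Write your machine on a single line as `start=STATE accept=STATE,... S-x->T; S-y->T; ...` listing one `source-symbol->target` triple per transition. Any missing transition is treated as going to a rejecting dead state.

start=S0; accept=S5; S0-x->S1; S0-y->S2; S1-x->S3; S1-y->S2; S2-x->S2; S2-y->S2; S3-x->S4; S3-y->S2; S4-x->S2; S4-y->S5; S5-x->S5; S5-y->S6; S6-x->S6; S6-y->S7; S7-x->S7; S7-y->S5

Run two small machines in parallel and take their product. One (6 states) tracks whether the input so far still matches the prefix `xxxy`; the other (3 states) tracks the count of `y`s modulo 3. Each combined state is a pair, one component from each; accept when both components accept. Minimizing collapses redundant product states.
With 8 states:
        x   y  
>  S0   S1  S2 
   S1   S3  S2 
   S2   S2  S2 
   S3   S4  S2 
   S4   S2  S5 
 * S5   S5  S6 
   S6   S6  S7 
   S7   S7  S5 
(> = start, * = accepting)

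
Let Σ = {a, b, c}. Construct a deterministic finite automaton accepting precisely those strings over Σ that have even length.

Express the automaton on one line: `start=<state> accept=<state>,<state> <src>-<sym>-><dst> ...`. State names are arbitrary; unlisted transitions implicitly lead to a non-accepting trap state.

Only the length mod 2 matters, so use a 2-cycle: from any state, every input symbol moves to the next state, wrapping S1 back to S0. Mark S0 accepting.
With 2 states:
        a   b   c  
>* S0   S1  S1  S1 
   S1   S0  S0  S0 
(> = start, * = accepting)

start=S0 accept=S0 S0-a->S1 S0-b->S1 S0-c->S1 S1-a->S0 S1-b->S0 S1-c->S0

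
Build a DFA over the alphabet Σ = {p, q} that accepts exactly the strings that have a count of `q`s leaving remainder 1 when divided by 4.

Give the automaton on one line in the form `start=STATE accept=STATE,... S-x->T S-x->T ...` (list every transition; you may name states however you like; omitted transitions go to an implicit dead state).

start=S0 accept=S1 S0-p->S0 S0-q->S1 S1-p->S1 S1-q->S2 S2-p->S2 S2-q->S3 S3-p->S3 S3-q->S0

Keep the running count of `q`s modulo 4: each `q` advances along the cycle S0 → S1 → S2 → S3 → S0 while other symbols loop. Accept at S1.
With 4 states:
        p   q  
>  S0   S0  S1 
 * S1   S1  S2 
   S2   S2  S3 
   S3   S3  S0 
(> = start, * = accepting)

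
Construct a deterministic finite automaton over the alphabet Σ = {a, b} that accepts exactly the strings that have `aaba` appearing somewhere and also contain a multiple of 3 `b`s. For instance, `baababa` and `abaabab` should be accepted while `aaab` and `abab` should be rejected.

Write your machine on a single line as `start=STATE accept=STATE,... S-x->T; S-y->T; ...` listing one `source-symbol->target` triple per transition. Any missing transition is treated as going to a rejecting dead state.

Build one automaton per condition and run them in lockstep. The first has 5 states tracking whether and how much of `aaba` has been seen; the second has 3 states tracking the count of `b`s modulo 3. A product state is a pair (one from each), accepting exactly when both do.
A 15-state machine:
          a    b  
>  S0     S1   S2 
   S1     S3   S2 
   S2     S4   S5 
   S3     S3   S6 
   S4     S7   S5 
   S5     S8   S0 
   S6     S9   S5 
   S7     S7  S10 
   S8    S11   S0 
   S9     S9  S12 
   S10   S12   S0 
   S11   S11  S13 
   S12   S12  S14 
   S13   S14   S2 
 * S14   S14   S9 
(> = start, * = accepting)

start=S0; accept=S14; S0-a->S1; S0-b->S2; S1-a->S3; S1-b->S2; S2-a->S4; S2-b->S5; S3-a->S3; S3-b->S6; S4-a->S7; S4-b->S5; S5-a->S8; S5-b->S0; S6-a->S9; S6-b->S5; S7-a->S7; S7-b->S10; S8-a->S11; S8-b->S0; S9-a->S9; S9-b->S12; S10-a->S12; S10-b->S0; S11-a->S11; S11-b->S13; S12-a->S12; S12-b->S14; S13-a->S14; S13-b->S2; S14-a->S14; S14-b->S9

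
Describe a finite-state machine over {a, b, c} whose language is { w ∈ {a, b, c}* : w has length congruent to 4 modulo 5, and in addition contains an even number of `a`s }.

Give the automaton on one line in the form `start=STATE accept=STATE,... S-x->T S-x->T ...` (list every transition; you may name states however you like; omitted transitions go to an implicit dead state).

start=q0 accept=q7 q0-a->q1 q0-b->q2 q0-c->q2 q1-a->q3 q1-b->q4 q1-c->q4 q2-a->q4 q2-b->q3 q2-c->q3 q3-a->q5 q3-b->q6 q3-c->q6 q4-a->q6 q4-b->q5 q4-c->q5 q5-a->q7 q5-b->q8 q5-c->q8 q6-a->q8 q6-b->q7 q6-c->q7 q7-a->q9 q7-b->q0 q7-c->q0 q8-a->q0 q8-b->q9 q8-c->q9 q9-a->q2 q9-b->q1 q9-c->q1

Handle the two conditions separately and then intersect. The first has 5 states tracking the input length modulo 5; the second has 2 states tracking the count of `a`s modulo 2. A product state is a pair (one from each), accepting exactly when both do.
10 states suffice.
        a   b   c  
>  q0   q1  q2  q2 
   q1   q3  q4  q4 
   q2   q4  q3  q3 
   q3   q5  q6  q6 
   q4   q6  q5  q5 
   q5   q7  q8  q8 
   q6   q8  q7  q7 
 * q7   q9  q0  q0 
   q8   q0  q9  q9 
   q9   q2  q1  q1 
(> = start, * = accepting)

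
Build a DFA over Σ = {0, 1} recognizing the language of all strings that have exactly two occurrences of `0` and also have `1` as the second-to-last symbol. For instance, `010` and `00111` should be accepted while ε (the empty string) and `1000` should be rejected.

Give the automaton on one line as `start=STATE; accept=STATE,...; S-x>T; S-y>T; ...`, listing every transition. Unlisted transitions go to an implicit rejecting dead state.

start=q0; accept=q6,q7; q0-0>q1; q0-1>q0; q1-0>q2; q1-1>q3; q2-0>q4; q2-1>q5; q3-0>q6; q3-1>q3; q4-0>q4; q4-1>q4; q5-0>q4; q5-1>q7; q6-0>q4; q6-1>q5; q7-0>q4; q7-1>q7

Build one automaton per condition and run them in lockstep. One (4 states) tracks the count of `0`s, saturating at 3; the other (7 states) tracks the last 2 symbols read. Each combined state is a pair, one component from each; accept when both components accept. Equivalent product states are then merged.
An 8-state machine:
        0   1  
>  q0   q1  q0 
   q1   q2  q3 
   q2   q4  q5 
   q3   q6  q3 
   q4   q4  q4 
   q5   q4  q7 
 * q6   q4  q5 
 * q7   q4  q7 
(> = start, * = accepting)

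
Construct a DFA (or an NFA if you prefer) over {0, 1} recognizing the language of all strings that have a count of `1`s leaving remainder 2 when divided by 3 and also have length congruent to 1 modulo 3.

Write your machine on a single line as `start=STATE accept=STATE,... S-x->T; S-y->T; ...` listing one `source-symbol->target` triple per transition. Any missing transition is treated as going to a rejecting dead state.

start=q0; accept=q8; q0-0->q1; q0-1->q2; q1-0->q3; q1-1->q4; q2-0->q4; q2-1->q5; q3-0->q0; q3-1->q6; q4-0->q6; q4-1->q7; q5-0->q7; q5-1->q0; q6-0->q2; q6-1->q8; q7-0->q8; q7-1->q1; q8-0->q5; q8-1->q3

Run two small machines in parallel and take their product. The first has 3 states tracking the count of `1`s modulo 3; the second has 3 states tracking the input length modulo 3. A product state is a pair (one from each), accepting exactly when both do.
9 states suffice.
        0   1  
>  q0   q1  q2 
   q1   q3  q4 
   q2   q4  q5 
   q3   q0  q6 
   q4   q6  q7 
   q5   q7  q0 
   q6   q2  q8 
   q7   q8  q1 
 * q8   q5  q3 
(> = start, * = accepting)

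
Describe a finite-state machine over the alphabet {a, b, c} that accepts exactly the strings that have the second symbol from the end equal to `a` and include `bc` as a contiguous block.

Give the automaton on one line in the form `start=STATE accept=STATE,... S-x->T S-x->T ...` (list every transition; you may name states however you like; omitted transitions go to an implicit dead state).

Run two small machines in parallel and take their product. The first has 13 states tracking the last 2 symbols read; the second has 3 states tracking whether and how much of `bc` has been seen. A product state is a pair (one from each), accepting exactly when both do. Minimizing collapses redundant product states.
With 6 states:
        a   b   c  
>  q0   q0  q1  q0 
   q1   q0  q1  q2 
   q2   q3  q2  q2 
   q3   q4  q5  q5 
 * q4   q4  q5  q5 
 * q5   q3  q2  q2 
(> = start, * = accepting)

start=q0 accept=q4,q5 q0-a->q0 q0-b->q1 q0-c->q0 q1-a->q0 q1-b->q1 q1-c->q2 q2-a->q3 q2-b->q2 q2-c->q2 q3-a->q4 q3-b->q5 q3-c->q5 q4-a->q4 q4-b->q5 q4-c->q5 q5-a->q3 q5-b->q2 q5-c->q2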